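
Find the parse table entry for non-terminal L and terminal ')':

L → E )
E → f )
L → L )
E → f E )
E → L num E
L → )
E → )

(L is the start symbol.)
L → E ), L → L ), L → )

To find M[L, ')'], we find productions for L where ')' is in the predict set (PREDICT(N → α) = (FIRST(α) \ {ε}) ∪ (FOLLOW(N) if α ⇒* ε)).

Relevant sets:
  FIRST(E) = { ')', 'f' }
  FIRST(L) = { ')', 'f' }

L → E ): PREDICT = { ')', 'f' }
  ')' is in predict set, so this production goes in M[L, ')']
L → L ): PREDICT = { ')', 'f' }
  ')' is in predict set, so this production goes in M[L, ')']
L → ): PREDICT = { ')' }
  ')' is in predict set, so this production goes in M[L, ')']

M[L, ')'] = L → E ), L → L ), L → )  (a multiply-defined cell — the grammar is not LL(1))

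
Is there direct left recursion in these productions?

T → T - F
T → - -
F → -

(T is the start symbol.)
Yes, T is left-recursive

T → T - F: LEFT RECURSIVE (starts with T)
T → - -: starts with '-'
F → -: starts with '-'

The grammar has direct left recursion on: T.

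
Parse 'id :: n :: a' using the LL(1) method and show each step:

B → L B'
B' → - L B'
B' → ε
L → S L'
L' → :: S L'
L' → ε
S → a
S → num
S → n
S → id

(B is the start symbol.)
LL(1) parsing maintains a stack (initially the start symbol over $) and the input. At each step: if the stack top is a terminal, match it against the current input token; if it is a non-terminal N, replace it with the RHS of M[N, lookahead] (the unique production whose predict set contains the lookahead).

Stack is shown with the top on the left.

Stack         Input           Action
------------------------------------
B $           id :: n :: a $  output B → L B'
L B' $        id :: n :: a $  output L → S L'
S L' B' $     id :: n :: a $  output S → id
id L' B' $    id :: n :: a $  match 'id'
L' B' $       :: n :: a $     output L' → :: S L'
:: S L' B' $  :: n :: a $     match '::'
S L' B' $     n :: a $        output S → n
n L' B' $     n :: a $        match 'n'
L' B' $       :: a $          output L' → :: S L'
:: S L' B' $  :: a $          match '::'
S L' B' $     a $             output S → a
a L' B' $     a $             match 'a'
L' B' $       $               output L' → ε
B' $          $               output B' → ε
$             $               accept

The string is accepted.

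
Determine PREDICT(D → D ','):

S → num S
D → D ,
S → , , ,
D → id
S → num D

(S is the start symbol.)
{ 'id' }

PREDICT(D → D ',') = (FIRST(RHS) \ {ε}) ∪ (FOLLOW(D) if ε ∈ FIRST(RHS), i.e. RHS ⇒* ε)
FIRST(D) = { 'id' }
FIRST(D ',') = { 'id' }
ε ∉ FIRST(D ','), so FOLLOW(D) is not added.
PREDICT(D → D ',') = { 'id' }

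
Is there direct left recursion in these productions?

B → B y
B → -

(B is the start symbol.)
Yes, B is left-recursive

Direct left recursion occurs when N → N α for some non-terminal N (the right-hand side begins with the left-hand side itself).

B → B y: LEFT RECURSIVE (starts with B)
B → -: starts with '-'

The grammar has direct left recursion on: B.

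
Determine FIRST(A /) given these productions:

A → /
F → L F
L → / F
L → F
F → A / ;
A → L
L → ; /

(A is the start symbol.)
FIRST sets of the non-terminals involved (from the grammar, by fixed-point iteration):
  FIRST(A) = { '/', ';' }

To compute FIRST(A /), process the symbols left to right:
Symbol A is a non-terminal. Add FIRST(A) \ {ε} = { '/', ';' }
A is not nullable (ε ∉ FIRST(A)), so stop here.
FIRST(A /) = { '/', ';' }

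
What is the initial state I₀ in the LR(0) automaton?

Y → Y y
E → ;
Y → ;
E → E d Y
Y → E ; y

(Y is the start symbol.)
First, augment the grammar with Y' → Y
I₀ = CLOSURE({ [Y' → . Y] }):
  [Y' → . Y] has the dot before Y: add [Y → . Y y], [Y → . ;], [Y → . E ; y]
  [Y → . E ; y] has the dot before E: add [E → . ;], [E → . E d Y]
No further items can be added.

I₀ = { [E → . ;], [E → . E d Y], [Y → . ;], [Y → . E ; y], [Y → . Y y], [Y' → . Y] }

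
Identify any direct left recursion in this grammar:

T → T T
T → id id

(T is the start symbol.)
Yes, T is left-recursive

Direct left recursion occurs when N → N α for some non-terminal N (the right-hand side begins with the left-hand side itself).

T → T T: LEFT RECURSIVE (starts with T)
T → id id: starts with id

The grammar has direct left recursion on: T.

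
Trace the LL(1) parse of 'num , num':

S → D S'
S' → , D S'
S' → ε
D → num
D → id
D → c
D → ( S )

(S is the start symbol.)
Stack is shown with the top on the left.

Stack     Input        Action
-----------------------------
S $       num , num $  output S → D S'
D S' $    num , num $  output D → num
num S' $  num , num $  match 'num'
S' $      , num $      output S' → , D S'
, D S' $  , num $      match ','
D S' $    num $        output D → num
num S' $  num $        match 'num'
S' $      $            output S' → ε
$         $            accept

The string is accepted.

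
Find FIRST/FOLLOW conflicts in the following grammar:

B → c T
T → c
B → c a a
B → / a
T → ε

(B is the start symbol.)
No FIRST/FOLLOW conflicts.

A FIRST/FOLLOW conflict occurs when a non-terminal N has a nullable alternative N → β (β ⇒* ε) and another alternative N → α with FIRST(α) ∩ FOLLOW(N) ≠ ∅: on such a lookahead the parser cannot decide between expanding α and letting N vanish via β.

Nullable non-terminals: T.

T: nullable alternative(s) T → ε; FOLLOW(T) = { $ }
  T → c: FIRST \ {ε} = { 'c' } — disjoint from FOLLOW(T)
  T → ε: FIRST \ {ε} = { } — this is the only nullable alternative, skip

B has no nullable alternative, so no FIRST/FOLLOW check is needed there.

No FIRST/FOLLOW conflicts found.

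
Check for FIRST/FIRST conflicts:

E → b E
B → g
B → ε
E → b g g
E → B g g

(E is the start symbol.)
A FIRST/FIRST conflict occurs when two productions N → α and N → β for the same non-terminal have FIRST(α) ∩ FIRST(β) ≠ ∅ (with ε ∈ FIRST of a nullable right-hand side, so two nullable alternatives also conflict).

FIRST sets of the non-terminals at (or reachable through a nullable prefix from) the front of some alternative:
  FIRST(B) = { 'g', ε }

Productions for E:
  E → b E: FIRST = { 'b' }
  E → b g g: FIRST = { 'b' }
  E → B g g: FIRST = { 'g' }
Productions for B:
  B → g: FIRST = { 'g' }
  B → ε: FIRST = { ε }

Conflict for E: E → b E and E → b g g
  Overlap: { 'b' }

Answer: Yes. E → b E / E → b g g on { 'b' }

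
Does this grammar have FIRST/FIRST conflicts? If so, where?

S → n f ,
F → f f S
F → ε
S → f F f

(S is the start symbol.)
A FIRST/FIRST conflict occurs when two productions N → α and N → β for the same non-terminal have FIRST(α) ∩ FIRST(β) ≠ ∅ (with ε ∈ FIRST of a nullable right-hand side, so two nullable alternatives also conflict).

Productions for S:
  S → n f ,: FIRST = { 'n' }
  S → f F f: FIRST = { 'f' }
Productions for F:
  F → f f S: FIRST = { 'f' }
  F → ε: FIRST = { ε }

All alternatives of each non-terminal have pairwise disjoint FIRST sets.

Answer: No FIRST/FIRST conflicts.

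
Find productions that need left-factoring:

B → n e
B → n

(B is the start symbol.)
Left-factoring is needed when two productions for the same non-terminal
share a common prefix on the right-hand side.

Productions for B:
  B → n e
  B → n

Found common prefix 'n' in productions for B

Answer: Yes, B has productions with common prefix 'n'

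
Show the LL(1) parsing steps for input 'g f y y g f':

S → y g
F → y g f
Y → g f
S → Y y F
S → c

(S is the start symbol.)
Stack is shown with the top on the left.

Stack      Input          Action
--------------------------------
S $        g f y y g f $  output S → Y y F
Y y F $    g f y y g f $  output Y → g f
g f y F $  g f y y g f $  match 'g'
f y F $    f y y g f $    match 'f'
y F $      y y g f $      match 'y'
F $        y g f $        output F → y g f
y g f $    y g f $        match 'y'
g f $      g f $          match 'g'
f $        f $            match 'f'
$          $              accept

The string is accepted.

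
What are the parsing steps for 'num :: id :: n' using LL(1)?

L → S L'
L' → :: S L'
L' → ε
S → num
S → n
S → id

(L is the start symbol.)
Stack is shown with the top on the left.

Stack      Input             Action
-----------------------------------
L $        num :: id :: n $  output L → S L'
S L' $     num :: id :: n $  output S → num
num L' $   num :: id :: n $  match 'num'
L' $       :: id :: n $      output L' → :: S L'
:: S L' $  :: id :: n $      match '::'
S L' $     id :: n $         output S → id
id L' $    id :: n $         match 'id'
L' $       :: n $            output L' → :: S L'
:: S L' $  :: n $            match '::'
S L' $     n $               output S → n
n L' $     n $               match 'n'
L' $       $                 output L' → ε
$          $                 accept

The string is accepted.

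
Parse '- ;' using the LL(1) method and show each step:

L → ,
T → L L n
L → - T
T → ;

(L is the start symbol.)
LL(1) parsing maintains a stack (initially the start symbol over $) and the input. At each step: if the stack top is a terminal, match it against the current input token; if it is a non-terminal N, replace it with the RHS of M[N, lookahead] (the unique production whose predict set contains the lookahead).

Stack is shown with the top on the left.

Stack  Input  Action
--------------------
L $    - ; $  output L → - T
- T $  - ; $  match '-'
T $    ; $    output T → ;
; $    ; $    match ';'
$      $      accept

The string is accepted.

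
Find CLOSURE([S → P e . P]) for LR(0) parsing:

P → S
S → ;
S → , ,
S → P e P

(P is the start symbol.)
{ [P → . S], [S → . , ,], [S → . ;], [S → . P e P], [S → P e . P] }

Start with: [S → P e . P]
  [S → P e . P] has the dot before P: add [P → . S]
  [P → . S] has the dot before S: add [S → . ;], [S → . , ,], [S → . P e P]
No further items can be added.

CLOSURE = { [P → . S], [S → . , ,], [S → . ;], [S → . P e P], [S → P e . P] }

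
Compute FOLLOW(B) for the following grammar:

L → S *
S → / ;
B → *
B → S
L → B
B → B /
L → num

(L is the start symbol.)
{ $, '/' }

In L → B: B is at the end, add FOLLOW(L)
In B → B /: B is followed by '/', add FIRST('/') \ {ε} = { '/' }

The FOLLOW sets referred to above (computed the same way, to a fixed point):
  FOLLOW(L) = { $ }

Taking the union: FOLLOW(B) = { $, '/' }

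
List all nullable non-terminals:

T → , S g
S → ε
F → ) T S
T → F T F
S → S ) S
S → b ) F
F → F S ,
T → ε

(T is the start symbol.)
A non-terminal is nullable if it can derive ε (the empty string): either it has an ε-production, or it has a production whose right-hand side consists entirely of nullable non-terminals.

ε-productions: S → ε, T → ε
So S, T are immediately nullable.
No further non-terminal can be added: every production for the remaining non-terminals contains a terminal or a non-nullable non-terminal.
Nullable = { 'S', 'T' }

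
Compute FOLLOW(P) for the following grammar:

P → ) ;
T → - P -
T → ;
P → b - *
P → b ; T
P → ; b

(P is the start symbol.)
To compute FOLLOW(P), find every occurrence of P on a right-hand side N → α P β: add FIRST(β) \ {ε}, and if β is empty or nullable also add FOLLOW(N). Iterate to a fixed point.

P is the start symbol, so $ ∈ FOLLOW(P).
In T → - P -: P is followed by '-', add FIRST('-') \ {ε} = { '-' }

Taking the union: FOLLOW(P) = { $, '-' }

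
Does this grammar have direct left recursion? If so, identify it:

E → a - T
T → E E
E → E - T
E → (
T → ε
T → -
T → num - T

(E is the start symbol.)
Direct left recursion occurs when N → N α for some non-terminal N (the right-hand side begins with the left-hand side itself).

E → a - T: starts with a
T → E E: starts with E
E → E - T: LEFT RECURSIVE (starts with E)
E → (: starts with '('
T → ε: starts with ε
T → -: starts with '-'
T → num - T: starts with num

The grammar has direct left recursion on: E.

Answer: Yes, E is left-recursive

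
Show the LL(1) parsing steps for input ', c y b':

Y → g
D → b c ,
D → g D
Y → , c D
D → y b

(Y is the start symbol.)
Stack is shown with the top on the left.

Stack    Input      Action
--------------------------
Y $      , c y b $  output Y → , c D
, c D $  , c y b $  match ','
c D $    c y b $    match 'c'
D $      y b $      output D → y b
y b $    y b $      match 'y'
b $      b $        match 'b'
$        $          accept

The string is accepted.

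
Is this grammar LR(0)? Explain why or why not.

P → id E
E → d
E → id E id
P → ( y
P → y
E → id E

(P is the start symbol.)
No. Shift-reduce conflict between [E → id E .] and [E → id E . id]

A grammar is LR(0) if no state in the canonical LR(0) collection has:
  - both a shift item (dot before a terminal) and a complete item (shift-reduce conflict), or
  - two or more complete items (reduce-reduce conflict; the accept item [P' → P .] counts as a complete item here).

Augment with P' → P and build the canonical LR(0) collection (I0 = CLOSURE({[P' → . P]}), then GOTO on every symbol after a dot until no new states appear). It has 11 states:
  I0: { [P → . ( y], [P → . id E], [P → . y], [P' → . P] }  — shift
  I1: { [P → ( . y] }  — shift
  I2: { [P' → P .] }  — accept
  I3: { [E → . d], [E → . id E id], [E → . id E], [P → id . E] }  — shift
  I4: { [P → y .] }  — reduce
  I5: { [P → id E .] }  — reduce
  I6: { [E → d .] }  — reduce
  I7: { [E → . d], [E → . id E id], [E → . id E], [E → id . E id], [E → id . E] }  — shift
  I8: { [E → id E . id], [E → id E .] }  — shift, reduce
  I9: { [E → id E id .] }  — reduce
  I10: { [P → ( y .] }  — reduce

Conflict in state I8:
  Shift-reduce conflict between [E → id E .] and [E → id E . id]
So the grammar is NOT LR(0).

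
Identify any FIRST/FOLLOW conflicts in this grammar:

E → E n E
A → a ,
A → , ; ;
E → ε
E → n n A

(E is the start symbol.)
Nullable non-terminals: E.
FIRST sets used below: FIRST(E) = { 'n', ε }

E: nullable alternative(s) E → ε; FOLLOW(E) = { $, 'n' }
  E → E n E: FIRST \ {ε} = { 'n' } — overlaps FOLLOW(E) on { 'n' }: CONFLICT
  E → ε: FIRST \ {ε} = { } — this is the only nullable alternative, skip
  E → n n A: FIRST \ {ε} = { 'n' } — overlaps FOLLOW(E) on { 'n' }: CONFLICT

A has no nullable alternative, so no FIRST/FOLLOW check is needed there.

So the grammar has 2 FIRST/FOLLOW conflicts (marked CONFLICT above).

Answer: Yes. E → E n E with FOLLOW(E) on { 'n' }; E → n n A with FOLLOW(E) on { 'n' }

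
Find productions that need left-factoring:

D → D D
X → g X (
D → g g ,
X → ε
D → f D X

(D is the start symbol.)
No, left-factoring is not needed

Left-factoring is needed when two productions for the same non-terminal
share a common prefix on the right-hand side.

Productions for D:
  D → D D
  D → g g ,
  D → f D X
Productions for X:
  X → g X (
  X → ε

No common prefixes found.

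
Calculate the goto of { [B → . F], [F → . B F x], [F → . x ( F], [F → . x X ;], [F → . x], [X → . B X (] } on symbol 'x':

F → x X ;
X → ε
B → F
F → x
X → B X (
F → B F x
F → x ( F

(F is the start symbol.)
{ [B → . F], [F → . B F x], [F → . x ( F], [F → . x X ;], [F → . x], [F → x . ( F], [F → x . X ;], [F → x .], [X → . B X (], [X → .] }

GOTO(I, 'x') = CLOSURE({ [A → αX.β] : [A → α.Xβ] ∈ I, X = 'x' })

Items with dot before 'x', with the dot advanced:
  [F → . x] → [F → x .]
  [F → . x ( F] → [F → x . ( F]
  [F → . x X ;] → [F → x . X ;]
Closure of the advanced items:
  [F → x . X ;] has the dot before X: add [X → .], [X → . B X (]
  [X → . B X (] has the dot before B: add [B → . F]
  [B → . F] has the dot before F: add [F → . x X ;], [F → . x], [F → . B F x], [F → . x ( F]

GOTO = { [B → . F], [F → . B F x], [F → . x ( F], [F → . x X ;], [F → . x], [F → x . ( F], [F → x . X ;], [F → x .], [X → . B X (], [X → .] }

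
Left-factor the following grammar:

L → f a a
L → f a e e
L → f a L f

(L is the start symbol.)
Left-factoring transforms A → αβ₁ | αβ₂ into A → αA' and A' → β₁ | β₂
(α is the longest common prefix among the alternatives). Repeat until
no nonterminal has two alternatives with a common prefix.

Round 1: L has alternatives sharing prefix 'f a'. Introduce L': L → f a L'
  Add: L' → a
  Add: L' → e e
  Add: L' → L f

No remaining common prefixes — done.

Resulting grammar:
L → f a L'
L' → a
L' → e e
L' → L f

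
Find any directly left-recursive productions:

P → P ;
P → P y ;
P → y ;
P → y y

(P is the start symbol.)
Yes, P is left-recursive

Direct left recursion occurs when N → N α for some non-terminal N (the right-hand side begins with the left-hand side itself).

P → P ;: LEFT RECURSIVE (starts with P)
P → P y ;: LEFT RECURSIVE (starts with P)
P → y ;: starts with y
P → y y: starts with y

The grammar has direct left recursion on: P.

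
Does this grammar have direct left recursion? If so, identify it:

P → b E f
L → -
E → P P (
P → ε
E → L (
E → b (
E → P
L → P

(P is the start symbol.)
No direct left recursion

Direct left recursion occurs when N → N α for some non-terminal N (the right-hand side begins with the left-hand side itself).

P → b E f: starts with b
L → -: starts with '-'
E → P P (: starts with P
P → ε: starts with ε
E → L (: starts with L
E → b (: starts with b
E → P: starts with P
L → P: starts with P

No direct left recursion found.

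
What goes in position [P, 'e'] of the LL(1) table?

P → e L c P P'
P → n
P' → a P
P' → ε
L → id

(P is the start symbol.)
P → e L c P P'

To find M[P, 'e'], we find productions for P where 'e' is in the predict set (PREDICT(N → α) = (FIRST(α) \ {ε}) ∪ (FOLLOW(N) if α ⇒* ε)).

P → e L c P P': PREDICT = { 'e' }
  'e' is in predict set, so this production goes in M[P, 'e']
P → n: PREDICT = { 'n' }

M[P, 'e'] = P → e L c P P'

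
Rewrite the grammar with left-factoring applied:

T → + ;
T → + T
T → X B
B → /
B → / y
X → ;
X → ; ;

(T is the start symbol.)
Left-factoring transforms A → αβ₁ | αβ₂ into A → αA' and A' → β₁ | β₂
(α is the longest common prefix among the alternatives). Repeat until
no nonterminal has two alternatives with a common prefix.

Round 1: T has alternatives sharing prefix '+'. Introduce T': T → + T'
  Add: T' → ;
  Add: T' → T

Round 2: B has alternatives sharing prefix '/'. Introduce B': B → / B'
  Add: B' → ε
  Add: B' → y

Round 3: X has alternatives sharing prefix ';'. Introduce X': X → ; X'
  Add: X' → ε
  Add: X' → ;

No remaining common prefixes — done.

Resulting grammar:
T → + T'
T' → ;
T' → T
T → X B
B → / B'
B' → ε
B' → y
X → ; X'
X' → ε
X' → ;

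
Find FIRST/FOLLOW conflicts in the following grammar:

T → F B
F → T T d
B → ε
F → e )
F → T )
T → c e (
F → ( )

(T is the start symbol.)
No FIRST/FOLLOW conflicts.

A FIRST/FOLLOW conflict occurs when a non-terminal N has a nullable alternative N → β (β ⇒* ε) and another alternative N → α with FIRST(α) ∩ FOLLOW(N) ≠ ∅: on such a lookahead the parser cannot decide between expanding α and letting N vanish via β.

Nullable non-terminals: B.
B has a nullable alternative but only one production, so nothing to check.

F, T have no nullable alternative, so no FIRST/FOLLOW check is needed there.

No FIRST/FOLLOW conflicts found.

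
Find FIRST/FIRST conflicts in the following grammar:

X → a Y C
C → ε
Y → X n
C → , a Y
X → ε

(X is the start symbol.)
Productions for X:
  X → a Y C: FIRST = { 'a' }
  X → ε: FIRST = { ε }
Productions for C:
  C → ε: FIRST = { ε }
  C → , a Y: FIRST = { ',' }
Y has only one production, so no FIRST/FIRST conflict is possible there.

All alternatives of each non-terminal have pairwise disjoint FIRST sets.

Answer: No FIRST/FIRST conflicts.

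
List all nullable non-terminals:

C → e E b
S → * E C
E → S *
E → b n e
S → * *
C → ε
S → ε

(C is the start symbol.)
{ 'C', 'S' }

A non-terminal is nullable if it can derive ε (the empty string): either it has an ε-production, or it has a production whose right-hand side consists entirely of nullable non-terminals.

ε-productions: C → ε, S → ε
So C, S are immediately nullable.
No further non-terminal can be added: every production for the remaining non-terminals contains a terminal or a non-nullable non-terminal.
Nullable = { 'C', 'S' }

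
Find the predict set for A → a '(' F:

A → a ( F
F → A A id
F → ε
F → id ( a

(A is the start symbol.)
{ 'a' }

PREDICT(A → a '(' F) = (FIRST(RHS) \ {ε}) ∪ (FOLLOW(A) if ε ∈ FIRST(RHS), i.e. RHS ⇒* ε)
FIRST(a '(' F) = { 'a' }
ε ∉ FIRST(a '(' F), so FOLLOW(A) is not added.
PREDICT(A → a '(' F) = { 'a' }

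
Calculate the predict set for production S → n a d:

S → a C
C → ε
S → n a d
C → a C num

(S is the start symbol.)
{ 'n' }

PREDICT(S → n a d) = (FIRST(RHS) \ {ε}) ∪ (FOLLOW(S) if ε ∈ FIRST(RHS), i.e. RHS ⇒* ε)
FIRST(n a d) = { 'n' }
ε ∉ FIRST(n a d), so FOLLOW(S) is not added.
PREDICT(S → n a d) = { 'n' }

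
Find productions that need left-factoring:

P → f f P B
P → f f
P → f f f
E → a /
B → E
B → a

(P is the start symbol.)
Left-factoring is needed when two productions for the same non-terminal
share a common prefix on the right-hand side.

Productions for P:
  P → f f P B
  P → f f
  P → f f f
Productions for B:
  B → E
  B → a

Found common prefix 'f f' in productions for P

Answer: Yes, P has productions with common prefix 'f f'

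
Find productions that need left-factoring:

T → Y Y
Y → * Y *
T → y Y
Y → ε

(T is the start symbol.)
No, left-factoring is not needed

Left-factoring is needed when two productions for the same non-terminal
share a common prefix on the right-hand side.

Productions for T:
  T → Y Y
  T → y Y
Productions for Y:
  Y → * Y *
  Y → ε

No common prefixes found.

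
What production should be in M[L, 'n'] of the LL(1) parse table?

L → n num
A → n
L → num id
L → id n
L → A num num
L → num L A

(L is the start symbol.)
To find M[L, 'n'], we find productions for L where 'n' is in the predict set (PREDICT(N → α) = (FIRST(α) \ {ε}) ∪ (FOLLOW(N) if α ⇒* ε)).

Relevant sets:
  FIRST(A) = { 'n' }

L → n num: PREDICT = { 'n' }
  'n' is in predict set, so this production goes in M[L, 'n']
L → num id: PREDICT = { 'num' }
L → id n: PREDICT = { 'id' }
L → A num num: PREDICT = { 'n' }
  'n' is in predict set, so this production goes in M[L, 'n']
L → num L A: PREDICT = { 'num' }

M[L, 'n'] = L → n num, L → A num num  (a multiply-defined cell — the grammar is not LL(1))

Answer: L → n num, L → A num num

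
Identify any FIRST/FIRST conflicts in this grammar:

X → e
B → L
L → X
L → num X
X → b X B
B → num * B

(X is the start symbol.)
Yes. B → L / B → num '*' B on { 'num' }

FIRST sets of the non-terminals at (or reachable through a nullable prefix from) the front of some alternative:
  FIRST(L) = { 'b', 'e', 'num' }
  FIRST(X) = { 'b', 'e' }

Productions for X:
  X → e: FIRST = { 'e' }
  X → b X B: FIRST = { 'b' }
Productions for B:
  B → L: FIRST = { 'b', 'e', 'num' }
  B → num * B: FIRST = { 'num' }
Productions for L:
  L → X: FIRST = { 'b', 'e' }
  L → num X: FIRST = { 'num' }

Conflict for B: B → L and B → num * B
  Overlap: { 'num' }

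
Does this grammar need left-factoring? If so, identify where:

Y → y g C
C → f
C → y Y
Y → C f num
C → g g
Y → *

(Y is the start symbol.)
Left-factoring is needed when two productions for the same non-terminal
share a common prefix on the right-hand side.

Productions for Y:
  Y → y g C
  Y → C f num
  Y → *
Productions for C:
  C → f
  C → y Y
  C → g g

No common prefixes found.

Answer: No, left-factoring is not needed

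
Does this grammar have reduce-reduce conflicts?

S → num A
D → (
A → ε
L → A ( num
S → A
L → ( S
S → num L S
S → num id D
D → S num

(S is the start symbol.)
Augment with S' → S and build the canonical LR(0) collection (I0 = CLOSURE({[S' → . S]}), then GOTO on every symbol after a dot until no new states appear). It has 16 states:
  I0: { [A → .], [S → . A], [S → . num A], [S → . num L S], [S → . num id D], [S' → . S] }  — shift, reduce
  I1: { [S → A .] }  — reduce
  I2: { [S' → S .] }  — accept
  I3: { [A → .], [L → . ( S], [L → . A ( num], [S → num . A], [S → num . L S], [S → num . id D] }  — shift, reduce
  I4: { [A → .], [L → ( . S], [S → . A], [S → . num A], [S → . num L S], [S → . num id D] }  — shift, reduce
  I5: { [L → A . ( num], [S → num A .] }  — shift, reduce
  I6: { [A → .], [S → . A], [S → . num A], [S → . num L S], [S → . num id D], [S → num L . S] }  — shift, reduce
  I7: { [A → .], [D → . (], [D → . S num], [S → . A], [S → . num A], [S → . num L S], [S → . num id D], [S → num id . D] }  — shift, reduce
  I8: { [D → ( .] }  — reduce
  I9: { [S → num id D .] }  — reduce
  I10: { [D → S . num] }  — shift
  I11: { [D → S num .] }  — reduce
  I12: { [S → num L S .] }  — reduce
  I13: { [L → A ( . num] }  — shift
  I14: { [L → A ( num .] }  — reduce
  I15: { [L → ( S .] }  — reduce

No state contains more than one complete item.

Answer: No reduce-reduce conflicts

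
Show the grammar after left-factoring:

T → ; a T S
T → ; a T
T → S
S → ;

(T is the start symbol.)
T → ; a T T'
T' → S
T' → ε
T → S
S → ;

Left-factoring transforms A → αβ₁ | αβ₂ into A → αA' and A' → β₁ | β₂
(α is the longest common prefix among the alternatives). Repeat until
no nonterminal has two alternatives with a common prefix.

Round 1: T has alternatives sharing prefix '; a T'. Introduce T': T → ; a T T'
  Add: T' → S
  Add: T' → ε

No remaining common prefixes — done.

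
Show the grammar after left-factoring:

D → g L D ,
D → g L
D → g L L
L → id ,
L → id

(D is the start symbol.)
Left-factoring transforms A → αβ₁ | αβ₂ into A → αA' and A' → β₁ | β₂
(α is the longest common prefix among the alternatives). Repeat until
no nonterminal has two alternatives with a common prefix.

Round 1: D has alternatives sharing prefix 'g L'. Introduce D': D → g L D'
  Add: D' → D ,
  Add: D' → ε
  Add: D' → L

Round 2: L has alternatives sharing prefix 'id'. Introduce L': L → id L'
  Add: L' → ,
  Add: L' → ε

No remaining common prefixes — done.

Resulting grammar:
D → g L D'
D' → D ,
D' → ε
D' → L
L → id L'
L' → ,
L' → ε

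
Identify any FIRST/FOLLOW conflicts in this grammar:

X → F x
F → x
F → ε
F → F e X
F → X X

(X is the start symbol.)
A FIRST/FOLLOW conflict occurs when a non-terminal N has a nullable alternative N → β (β ⇒* ε) and another alternative N → α with FIRST(α) ∩ FOLLOW(N) ≠ ∅: on such a lookahead the parser cannot decide between expanding α and letting N vanish via β.

Nullable non-terminals: F.
FIRST sets used below: FIRST(F) = { 'e', 'x', ε }, FIRST(X) = { 'e', 'x' }

F: nullable alternative(s) F → ε; FOLLOW(F) = { 'e', 'x' }
  F → x: FIRST \ {ε} = { 'x' } — overlaps FOLLOW(F) on { 'x' }: CONFLICT
  F → ε: FIRST \ {ε} = { } — this is the only nullable alternative, skip
  F → F e X: FIRST \ {ε} = { 'e', 'x' } — overlaps FOLLOW(F) on { 'e', 'x' }: CONFLICT
  F → X X: FIRST \ {ε} = { 'e', 'x' } — overlaps FOLLOW(F) on { 'e', 'x' }: CONFLICT

X has no nullable alternative, so no FIRST/FOLLOW check is needed there.

So the grammar has 3 FIRST/FOLLOW conflicts (marked CONFLICT above).

Answer: Yes. F → x with FOLLOW(F) on { 'x' }; F → F e X with FOLLOW(F) on { 'e', 'x' }; F → X X with FOLLOW(F) on { 'e', 'x' }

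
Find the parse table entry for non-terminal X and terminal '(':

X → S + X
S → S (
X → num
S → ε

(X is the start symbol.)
X → S + X

To find M[X, '('], we find productions for X where '(' is in the predict set (PREDICT(N → α) = (FIRST(α) \ {ε}) ∪ (FOLLOW(N) if α ⇒* ε)).

Relevant sets:
  FIRST(S) = { '(', ε }

X → S + X: PREDICT = { '(', '+' }
  '(' is in predict set, so this production goes in M[X, '(']
X → num: PREDICT = { 'num' }

M[X, '('] = X → S + X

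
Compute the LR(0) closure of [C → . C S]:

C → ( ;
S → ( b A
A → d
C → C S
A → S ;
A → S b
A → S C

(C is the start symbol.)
Start with: [C → . C S]
  [C → . C S] has the dot before C: add [C → . ( ;]
No further items can be added.

CLOSURE = { [C → . ( ;], [C → . C S] }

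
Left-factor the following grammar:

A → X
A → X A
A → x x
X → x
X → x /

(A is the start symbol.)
A → X A'
A' → ε
A' → A
A → x x
X → x X'
X' → ε
X' → /

Left-factoring transforms A → αβ₁ | αβ₂ into A → αA' and A' → β₁ | β₂
(α is the longest common prefix among the alternatives). Repeat until
no nonterminal has two alternatives with a common prefix.

Round 1: A has alternatives sharing prefix 'X'. Introduce A': A → X A'
  Add: A' → ε
  Add: A' → A

Round 2: X has alternatives sharing prefix 'x'. Introduce X': X → x X'
  Add: X' → ε
  Add: X' → /

No remaining common prefixes — done.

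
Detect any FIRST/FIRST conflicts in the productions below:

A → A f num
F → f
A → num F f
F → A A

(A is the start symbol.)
A FIRST/FIRST conflict occurs when two productions N → α and N → β for the same non-terminal have FIRST(α) ∩ FIRST(β) ≠ ∅ (with ε ∈ FIRST of a nullable right-hand side, so two nullable alternatives also conflict).

FIRST sets of the non-terminals at (or reachable through a nullable prefix from) the front of some alternative:
  FIRST(A) = { 'num' }

Productions for A:
  A → A f num: FIRST = { 'num' }
  A → num F f: FIRST = { 'num' }
Productions for F:
  F → f: FIRST = { 'f' }
  F → A A: FIRST = { 'num' }

Conflict for A: A → A f num and A → num F f
  Overlap: { 'num' }

Answer: Yes. A → A f num / A → num F f on { 'num' }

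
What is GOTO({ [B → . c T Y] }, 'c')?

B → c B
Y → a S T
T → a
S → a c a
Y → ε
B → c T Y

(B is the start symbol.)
GOTO(I, 'c') = CLOSURE({ [A → αX.β] : [A → α.Xβ] ∈ I, X = 'c' })

Items with dot before 'c', with the dot advanced:
  [B → . c T Y] → [B → c . T Y]
Closure of the advanced items:
  [B → c . T Y] has the dot before T: add [T → . a]

GOTO = { [B → c . T Y], [T → . a] }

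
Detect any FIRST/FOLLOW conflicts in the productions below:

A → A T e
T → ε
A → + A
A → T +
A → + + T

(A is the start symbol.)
Nullable non-terminals: T.
T has a nullable alternative but only one production, so nothing to check.

A has no nullable alternative, so no FIRST/FOLLOW check is needed there.

No FIRST/FOLLOW conflicts found.

Answer: No FIRST/FOLLOW conflicts.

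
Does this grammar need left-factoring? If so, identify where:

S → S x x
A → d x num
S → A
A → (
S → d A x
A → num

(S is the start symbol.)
Left-factoring is needed when two productions for the same non-terminal
share a common prefix on the right-hand side.

Productions for S:
  S → S x x
  S → A
  S → d A x
Productions for A:
  A → d x num
  A → (
  A → num

No common prefixes found.

Answer: No, left-factoring is not needed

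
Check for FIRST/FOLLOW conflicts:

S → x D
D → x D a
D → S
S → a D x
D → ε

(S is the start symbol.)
Yes. D → x D a with FOLLOW(D) on { 'x' }; D → S with FOLLOW(D) on { 'a', 'x' }

A FIRST/FOLLOW conflict occurs when a non-terminal N has a nullable alternative N → β (β ⇒* ε) and another alternative N → α with FIRST(α) ∩ FOLLOW(N) ≠ ∅: on such a lookahead the parser cannot decide between expanding α and letting N vanish via β.

Nullable non-terminals: D.
FIRST sets used below: FIRST(S) = { 'a', 'x' }

D: nullable alternative(s) D → ε; FOLLOW(D) = { $, 'a', 'x' }
  D → x D a: FIRST \ {ε} = { 'x' } — overlaps FOLLOW(D) on { 'x' }: CONFLICT
  D → S: FIRST \ {ε} = { 'a', 'x' } — overlaps FOLLOW(D) on { 'a', 'x' }: CONFLICT
  D → ε: FIRST \ {ε} = { } — this is the only nullable alternative, skip

S has no nullable alternative, so no FIRST/FOLLOW check is needed there.

So the grammar has 2 FIRST/FOLLOW conflicts (marked CONFLICT above).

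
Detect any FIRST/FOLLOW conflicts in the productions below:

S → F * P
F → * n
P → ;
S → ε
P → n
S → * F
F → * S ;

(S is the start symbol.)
No FIRST/FOLLOW conflicts.

A FIRST/FOLLOW conflict occurs when a non-terminal N has a nullable alternative N → β (β ⇒* ε) and another alternative N → α with FIRST(α) ∩ FOLLOW(N) ≠ ∅: on such a lookahead the parser cannot decide between expanding α and letting N vanish via β.

Nullable non-terminals: S.
FIRST sets used below: FIRST(F) = { '*' }

S: nullable alternative(s) S → ε; FOLLOW(S) = { $, ';' }
  S → F * P: FIRST \ {ε} = { '*' } — disjoint from FOLLOW(S)
  S → ε: FIRST \ {ε} = { } — this is the only nullable alternative, skip
  S → * F: FIRST \ {ε} = { '*' } — disjoint from FOLLOW(S)

F, P have no nullable alternative, so no FIRST/FOLLOW check is needed there.

No FIRST/FOLLOW conflicts found.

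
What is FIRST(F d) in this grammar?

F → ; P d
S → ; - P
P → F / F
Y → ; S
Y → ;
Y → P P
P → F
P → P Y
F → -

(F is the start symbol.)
{ '-', ';' }

FIRST sets of the non-terminals involved (from the grammar, by fixed-point iteration):
  FIRST(F) = { '-', ';' }

To compute FIRST(F d), process the symbols left to right:
Symbol F is a non-terminal. Add FIRST(F) \ {ε} = { '-', ';' }
F is not nullable (ε ∉ FIRST(F)), so stop here.
FIRST(F d) = { '-', ';' }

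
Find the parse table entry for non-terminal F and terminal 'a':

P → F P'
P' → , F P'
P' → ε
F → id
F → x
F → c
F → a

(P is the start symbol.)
F → a

To find M[F, 'a'], we find productions for F where 'a' is in the predict set (PREDICT(N → α) = (FIRST(α) \ {ε}) ∪ (FOLLOW(N) if α ⇒* ε)).

F → id: PREDICT = { 'id' }
F → x: PREDICT = { 'x' }
F → c: PREDICT = { 'c' }
F → a: PREDICT = { 'a' }
  'a' is in predict set, so this production goes in M[F, 'a']

M[F, 'a'] = F → a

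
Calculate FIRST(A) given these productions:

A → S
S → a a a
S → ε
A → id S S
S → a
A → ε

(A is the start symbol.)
To compute FIRST(A), examine every production with A on the left-hand side, reading each right-hand side left to right until a non-nullable symbol is reached.

FIRST sets of the other non-terminals involved (by the same procedure, iterated to a fixed point):
  FIRST(S) = { 'a', ε }

From A → S:
  - S is a non-terminal: add FIRST(S) \ {ε} = { 'a' }
    S is nullable and nothing follows, so the whole right-hand side can vanish: ε ∈ FIRST(A)
From A → id S S:
  - id is a terminal: add 'id' and stop
From A → ε:
  - ε-production, so ε ∈ FIRST(A)

Collecting: FIRST(A) = { 'a', 'id', ε }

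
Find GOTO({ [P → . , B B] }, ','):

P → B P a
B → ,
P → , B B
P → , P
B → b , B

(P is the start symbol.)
{ [B → . ,], [B → . b , B], [P → , . B B] }

GOTO(I, ',') = CLOSURE({ [A → αX.β] : [A → α.Xβ] ∈ I, X = ',' })

Items with dot before ',', with the dot advanced:
  [P → . , B B] → [P → , . B B]
Closure of the advanced items:
  [P → , . B B] has the dot before B: add [B → . ,], [B → . b , B]

GOTO = { [B → . ,], [B → . b , B], [P → , . B B] }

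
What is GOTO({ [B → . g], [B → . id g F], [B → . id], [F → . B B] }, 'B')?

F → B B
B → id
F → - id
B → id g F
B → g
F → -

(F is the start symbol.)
GOTO(I, 'B') = CLOSURE({ [A → αX.β] : [A → α.Xβ] ∈ I, X = 'B' })

Items with dot before 'B', with the dot advanced:
  [F → . B B] → [F → B . B]
Closure of the advanced items:
  [F → B . B] has the dot before B: add [B → . id], [B → . id g F], [B → . g]

GOTO = { [B → . g], [B → . id g F], [B → . id], [F → B . B] }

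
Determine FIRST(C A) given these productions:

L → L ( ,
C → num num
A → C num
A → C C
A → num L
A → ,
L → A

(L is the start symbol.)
{ 'num' }

FIRST sets of the non-terminals involved (from the grammar, by fixed-point iteration):
  FIRST(C) = { 'num' }

To compute FIRST(C A), process the symbols left to right:
Symbol C is a non-terminal. Add FIRST(C) \ {ε} = { 'num' }
C is not nullable (ε ∉ FIRST(C)), so stop here.
FIRST(C A) = { 'num' }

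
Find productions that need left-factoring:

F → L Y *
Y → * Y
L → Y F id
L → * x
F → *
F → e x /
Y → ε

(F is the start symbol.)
Left-factoring is needed when two productions for the same non-terminal
share a common prefix on the right-hand side.

Productions for F:
  F → L Y *
  F → *
  F → e x /
Productions for Y:
  Y → * Y
  Y → ε
Productions for L:
  L → Y F id
  L → * x

No common prefixes found.

Answer: No, left-factoring is not needed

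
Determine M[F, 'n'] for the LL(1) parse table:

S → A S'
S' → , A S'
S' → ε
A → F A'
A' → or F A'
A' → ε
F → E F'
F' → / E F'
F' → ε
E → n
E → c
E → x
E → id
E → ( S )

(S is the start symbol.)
To find M[F, 'n'], we find productions for F where 'n' is in the predict set (PREDICT(N → α) = (FIRST(α) \ {ε}) ∪ (FOLLOW(N) if α ⇒* ε)).

Relevant sets:
  FIRST(E) = { '(', 'c', 'id', 'n', 'x' }

F → E F': PREDICT = { '(', 'c', 'id', 'n', 'x' }
  'n' is in predict set, so this production goes in M[F, 'n']

M[F, 'n'] = F → E F'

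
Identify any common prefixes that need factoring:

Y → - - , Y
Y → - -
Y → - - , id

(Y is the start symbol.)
Yes, Y has productions with common prefix '- -'

Left-factoring is needed when two productions for the same non-terminal
share a common prefix on the right-hand side.

Productions for Y:
  Y → - - , Y
  Y → - -
  Y → - - , id

Found common prefix '- -' in productions for Y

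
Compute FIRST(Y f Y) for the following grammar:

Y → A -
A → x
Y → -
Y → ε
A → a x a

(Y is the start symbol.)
FIRST sets of the non-terminals involved (from the grammar, by fixed-point iteration):
  FIRST(Y) = { '-', 'a', 'x', ε }

To compute FIRST(Y f Y), process the symbols left to right:
Symbol Y is a non-terminal. Add FIRST(Y) \ {ε} = { '-', 'a', 'x' }
Y is nullable (ε ∈ FIRST(Y)), continue to the next symbol.
Symbol f is a terminal. Add 'f' and stop.
FIRST(Y f Y) = { '-', 'a', 'f', 'x' }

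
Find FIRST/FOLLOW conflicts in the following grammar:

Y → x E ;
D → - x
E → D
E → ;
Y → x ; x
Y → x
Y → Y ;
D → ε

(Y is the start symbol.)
Yes. E → ';' with FOLLOW(E) on { ';' }

Nullable non-terminals: D, E.
FIRST sets used below: FIRST(D) = { '-', ε }

D: nullable alternative(s) D → ε; FOLLOW(D) = { ';' }
  D → - x: FIRST \ {ε} = { '-' } — disjoint from FOLLOW(D)
  D → ε: FIRST \ {ε} = { } — this is the only nullable alternative, skip

E: nullable alternative(s) E → D; FOLLOW(E) = { ';' }
  E → D: FIRST \ {ε} = { '-' } — this is the only nullable alternative, skip
  E → ;: FIRST \ {ε} = { ';' } — overlaps FOLLOW(E) on { ';' }: CONFLICT

Y has no nullable alternative, so no FIRST/FOLLOW check is needed there.

So the grammar has 1 FIRST/FOLLOW conflict (marked CONFLICT above).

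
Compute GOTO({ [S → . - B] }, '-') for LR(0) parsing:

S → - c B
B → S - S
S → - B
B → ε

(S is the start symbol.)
{ [B → . S - S], [B → .], [S → - . B], [S → . - B], [S → . - c B] }

GOTO(I, '-') = CLOSURE({ [A → αX.β] : [A → α.Xβ] ∈ I, X = '-' })

Items with dot before '-', with the dot advanced:
  [S → . - B] → [S → - . B]
Closure of the advanced items:
  [S → - . B] has the dot before B: add [B → . S - S], [B → .]
  [B → . S - S] has the dot before S: add [S → . - c B], [S → . - B]

GOTO = { [B → . S - S], [B → .], [S → - . B], [S → . - B], [S → . - c B] }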